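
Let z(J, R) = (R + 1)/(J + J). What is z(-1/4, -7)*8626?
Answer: 103512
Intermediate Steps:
z(J, R) = (1 + R)/(2*J) (z(J, R) = (1 + R)/((2*J)) = (1 + R)*(1/(2*J)) = (1 + R)/(2*J))
z(-1/4, -7)*8626 = ((1 - 7)/(2*((-1/4))))*8626 = ((½)*(-6)/(-1*¼))*8626 = ((½)*(-6)/(-¼))*8626 = ((½)*(-4)*(-6))*8626 = 12*8626 = 103512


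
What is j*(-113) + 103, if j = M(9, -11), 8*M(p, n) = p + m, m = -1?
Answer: -10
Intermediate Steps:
M(p, n) = -1/8 + p/8 (M(p, n) = (p - 1)/8 = (-1 + p)/8 = -1/8 + p/8)
j = 1 (j = -1/8 + (1/8)*9 = -1/8 + 9/8 = 1)
j*(-113) + 103 = 1*(-113) + 103 = -113 + 103 = -10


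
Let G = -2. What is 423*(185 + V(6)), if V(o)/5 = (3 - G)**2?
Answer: 131130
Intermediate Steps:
V(o) = 125 (V(o) = 5*(3 - 1*(-2))**2 = 5*(3 + 2)**2 = 5*5**2 = 5*25 = 125)
423*(185 + V(6)) = 423*(185 + 125) = 423*310 = 131130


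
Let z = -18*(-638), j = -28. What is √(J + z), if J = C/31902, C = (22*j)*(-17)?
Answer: 2*√730502045130/15951 ≈ 107.16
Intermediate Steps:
C = 10472 (C = (22*(-28))*(-17) = -616*(-17) = 10472)
J = 5236/15951 (J = 10472/31902 = 10472*(1/31902) = 5236/15951 ≈ 0.32826)
z = 11484
√(J + z) = √(5236/15951 + 11484) = √(183186520/15951) = 2*√730502045130/15951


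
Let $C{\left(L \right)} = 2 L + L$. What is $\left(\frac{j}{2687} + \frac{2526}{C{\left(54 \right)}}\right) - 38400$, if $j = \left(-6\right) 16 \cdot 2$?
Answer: $- \frac{2784755557}{72549} \approx -38385.0$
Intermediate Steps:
$C{\left(L \right)} = 3 L$
$j = -192$ ($j = \left(-96\right) 2 = -192$)
$\left(\frac{j}{2687} + \frac{2526}{C{\left(54 \right)}}\right) - 38400 = \left(- \frac{192}{2687} + \frac{2526}{3 \cdot 54}\right) - 38400 = \left(\left(-192\right) \frac{1}{2687} + \frac{2526}{162}\right) - 38400 = \left(- \frac{192}{2687} + 2526 \cdot \frac{1}{162}\right) - 38400 = \left(- \frac{192}{2687} + \frac{421}{27}\right) - 38400 = \frac{1126043}{72549} - 38400 = - \frac{2784755557}{72549}$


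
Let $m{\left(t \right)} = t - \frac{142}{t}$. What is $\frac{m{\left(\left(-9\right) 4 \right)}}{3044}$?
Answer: $- \frac{577}{54792} \approx -0.010531$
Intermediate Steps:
$m{\left(t \right)} = t - \frac{142}{t}$
$\frac{m{\left(\left(-9\right) 4 \right)}}{3044} = \frac{\left(-9\right) 4 - \frac{142}{\left(-9\right) 4}}{3044} = \left(-36 - \frac{142}{-36}\right) \frac{1}{3044} = \left(-36 - - \frac{71}{18}\right) \frac{1}{3044} = \left(-36 + \frac{71}{18}\right) \frac{1}{3044} = \left(- \frac{577}{18}\right) \frac{1}{3044} = - \frac{577}{54792}$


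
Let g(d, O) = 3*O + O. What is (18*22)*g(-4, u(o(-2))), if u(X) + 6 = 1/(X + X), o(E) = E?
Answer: -9900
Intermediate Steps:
u(X) = -6 + 1/(2*X) (u(X) = -6 + 1/(X + X) = -6 + 1/(2*X))
g(d, O) = 4*O
(18*22)*g(-4, u(o(-2))) = (18*22)*(4*(-6 + (1/2)/(-2))) = 396*(4*(-6 + (1/2)*(-1/2))) = 396*(4*(-6 - 1/4)) = 396*(4*(-25/4)) = 396*(-25) = -9900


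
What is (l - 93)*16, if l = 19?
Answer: -1184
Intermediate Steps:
(l - 93)*16 = (19 - 93)*16 = -74*16 = -1184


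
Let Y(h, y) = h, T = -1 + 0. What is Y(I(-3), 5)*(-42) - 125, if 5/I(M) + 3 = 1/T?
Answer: -145/2 ≈ -72.500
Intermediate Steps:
T = -1
I(M) = -5/4 (I(M) = 5/(-3 + 1/(-1)) = 5/(-3 - 1) = 5/(-4) = 5*(-¼) = -5/4)
Y(I(-3), 5)*(-42) - 125 = -5/4*(-42) - 125 = 105/2 - 125 = -145/2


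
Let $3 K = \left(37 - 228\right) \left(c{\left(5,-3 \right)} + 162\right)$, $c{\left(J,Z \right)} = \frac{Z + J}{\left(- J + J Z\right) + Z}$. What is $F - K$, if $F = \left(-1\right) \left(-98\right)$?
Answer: $\frac{718046}{69} \approx 10406.0$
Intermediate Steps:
$F = 98$
$c{\left(J,Z \right)} = \frac{J + Z}{Z - J + J Z}$
$K = - \frac{711284}{69}$ ($K = \frac{\left(37 - 228\right) \left(\frac{5 - 3}{-3 - 5 + 5 \left(-3\right)} + 162\right)}{3} = \frac{\left(-191\right) \left(\frac{1}{-3 - 5 - 15} \cdot 2 + 162\right)}{3} = \frac{\left(-191\right) \left(\frac{1}{-23} \cdot 2 + 162\right)}{3} = \frac{\left(-191\right) \left(\left(- \frac{1}{23}\right) 2 + 162\right)}{3} = \frac{\left(-191\right) \left(- \frac{2}{23} + 162\right)}{3} = \frac{\left(-191\right) \frac{3724}{23}}{3} = \frac{1}{3} \left(- \frac{711284}{23}\right) = - \frac{711284}{69} \approx -10308.0$)
$F - K = 98 - - \frac{711284}{69} = 98 + \frac{711284}{69} = \frac{718046}{69}$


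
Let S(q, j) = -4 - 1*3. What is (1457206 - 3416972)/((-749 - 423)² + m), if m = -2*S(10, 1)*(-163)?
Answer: -979883/685651 ≈ -1.4291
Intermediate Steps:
S(q, j) = -7 (S(q, j) = -4 - 3 = -7)
m = -2282 (m = -2*(-7)*(-163) = 14*(-163) = -2282)
(1457206 - 3416972)/((-749 - 423)² + m) = (1457206 - 3416972)/((-749 - 423)² - 2282) = -1959766/((-1172)² - 2282) = -1959766/(1373584 - 2282) = -1959766/1371302 = -1959766*1/1371302 = -979883/685651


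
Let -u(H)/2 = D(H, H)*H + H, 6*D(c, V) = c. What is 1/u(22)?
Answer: -3/616 ≈ -0.0048701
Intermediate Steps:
D(c, V) = c/6
u(H) = -2*H - H²/3 (u(H) = -2*((H/6)*H + H) = -2*(H²/6 + H) = -2*(H + H²/6) = -2*H - H²/3)
1/u(22) = 1/(-⅓*22*(6 + 22)) = 1/(-⅓*22*28) = 1/(-616/3) = -3/616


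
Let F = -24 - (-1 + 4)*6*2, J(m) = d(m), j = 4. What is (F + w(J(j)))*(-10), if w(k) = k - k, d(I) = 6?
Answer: 600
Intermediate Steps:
J(m) = 6
F = -60 (F = -24 - 3*12 = -24 - 1*36 = -24 - 36 = -60)
w(k) = 0
(F + w(J(j)))*(-10) = (-60 + 0)*(-10) = -60*(-10) = 600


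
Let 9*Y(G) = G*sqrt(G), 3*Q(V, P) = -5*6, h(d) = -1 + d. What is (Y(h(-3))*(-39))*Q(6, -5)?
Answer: -1040*I/3 ≈ -346.67*I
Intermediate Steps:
Q(V, P) = -10 (Q(V, P) = (-5*6)/3 = (1/3)*(-30) = -10)
Y(G) = G**(3/2)/9 (Y(G) = (G*sqrt(G))/9 = G**(3/2)/9)
(Y(h(-3))*(-39))*Q(6, -5) = (((-1 - 3)**(3/2)/9)*(-39))*(-10) = (((-4)**(3/2)/9)*(-39))*(-10) = (((-8*I)/9)*(-39))*(-10) = (-8*I/9*(-39))*(-10) = (104*I/3)*(-10) = -1040*I/3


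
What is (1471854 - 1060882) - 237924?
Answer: 173048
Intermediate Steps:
(1471854 - 1060882) - 237924 = 410972 - 237924 = 173048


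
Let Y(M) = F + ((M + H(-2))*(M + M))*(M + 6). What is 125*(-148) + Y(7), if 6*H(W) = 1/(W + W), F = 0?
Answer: -206803/12 ≈ -17234.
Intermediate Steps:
H(W) = 1/(12*W) (H(W) = 1/(6*(W + W)) = 1/(6*((2*W))) = (1/(2*W))/6 = 1/(12*W))
Y(M) = 2*M*(6 + M)*(-1/24 + M) (Y(M) = 0 + ((M + (1/12)/(-2))*(M + M))*(M + 6) = 0 + ((M + (1/12)*(-½))*(2*M))*(6 + M) = 0 + ((M - 1/24)*(2*M))*(6 + M) = 0 + ((-1/24 + M)*(2*M))*(6 + M) = 0 + (2*M*(-1/24 + M))*(6 + M) = 0 + 2*M*(6 + M)*(-1/24 + M) = 2*M*(6 + M)*(-1/24 + M))
125*(-148) + Y(7) = 125*(-148) + (1/12)*7*(-6 + 24*7² + 143*7) = -18500 + (1/12)*7*(-6 + 24*49 + 1001) = -18500 + (1/12)*7*(-6 + 1176 + 1001) = -18500 + (1/12)*7*2171 = -18500 + 15197/12 = -206803/12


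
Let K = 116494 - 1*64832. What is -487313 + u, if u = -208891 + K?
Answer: -644542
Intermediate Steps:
K = 51662 (K = 116494 - 64832 = 51662)
u = -157229 (u = -208891 + 51662 = -157229)
-487313 + u = -487313 - 157229 = -644542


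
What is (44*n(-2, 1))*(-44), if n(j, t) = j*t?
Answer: 3872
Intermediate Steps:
(44*n(-2, 1))*(-44) = (44*(-2*1))*(-44) = (44*(-2))*(-44) = -88*(-44) = 3872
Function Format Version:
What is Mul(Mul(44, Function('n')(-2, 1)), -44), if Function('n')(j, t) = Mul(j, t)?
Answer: 3872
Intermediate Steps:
Mul(Mul(44, Function('n')(-2, 1)), -44) = Mul(Mul(44, Mul(-2, 1)), -44) = Mul(Mul(44, -2), -44) = Mul(-88, -44) = 3872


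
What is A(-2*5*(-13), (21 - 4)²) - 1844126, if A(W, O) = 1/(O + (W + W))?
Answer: -1012425173/549 ≈ -1.8441e+6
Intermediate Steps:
A(W, O) = 1/(O + 2*W)
A(-2*5*(-13), (21 - 4)²) - 1844126 = 1/((21 - 4)² + 2*(-2*5*(-13))) - 1844126 = 1/(17² + 2*(-10*(-13))) - 1844126 = 1/(289 + 2*130) - 1844126 = 1/(289 + 260) - 1844126 = 1/549 - 1844126 = -1012425173/549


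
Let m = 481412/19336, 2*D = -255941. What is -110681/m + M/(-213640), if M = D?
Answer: -32653950005421/7346347120 ≈ -4444.9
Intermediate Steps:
D = -255941/2 (D = (½)*(-255941) = -255941/2 ≈ -1.2797e+5)
m = 120353/4834 (m = 481412*(1/19336) = 120353/4834 ≈ 24.897)
M = -255941/2 ≈ -1.2797e+5
-110681/m + M/(-213640) = -110681/120353/4834 - 255941/2/(-213640) = -110681*4834/120353 - 255941/2*(-1/213640) = -535031954/120353 + 36563/61040 = -32653950005421/7346347120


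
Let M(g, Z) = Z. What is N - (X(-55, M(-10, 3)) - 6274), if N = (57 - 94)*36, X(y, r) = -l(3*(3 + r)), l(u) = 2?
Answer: 4944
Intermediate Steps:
X(y, r) = -2 (X(y, r) = -1*2 = -2)
N = -1332 (N = -37*36 = -1332)
N - (X(-55, M(-10, 3)) - 6274) = -1332 - (-2 - 6274) = -1332 - 1*(-6276) = -1332 + 6276 = 4944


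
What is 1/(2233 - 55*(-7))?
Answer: 1/2618 ≈ 0.00038197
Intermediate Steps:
1/(2233 - 55*(-7)) = 1/(2233 + 385) = 1/2618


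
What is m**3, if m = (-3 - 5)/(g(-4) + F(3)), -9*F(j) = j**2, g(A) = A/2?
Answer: 512/27 ≈ 18.963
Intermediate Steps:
g(A) = A/2 (g(A) = A*(1/2) = A/2)
F(j) = -j**2/9
m = 8/3 (m = (-3 - 5)/((1/2)*(-4) - 1/9*3**2) = -8/(-2 - 1/9*9) = -8/(-2 - 1) = -8/(-3) = -8*(-1/3) = 8/3 ≈ 2.6667)
m**3 = (8/3)**3 = 512/27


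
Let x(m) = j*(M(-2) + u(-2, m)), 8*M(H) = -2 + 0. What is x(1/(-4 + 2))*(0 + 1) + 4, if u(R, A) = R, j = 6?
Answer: -19/2 ≈ -9.5000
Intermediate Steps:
M(H) = -¼ (M(H) = (-2 + 0)/8 = (⅛)*(-2) = -¼)
x(m) = -27/2 (x(m) = 6*(-¼ - 2) = 6*(-9/4) = -27/2)
x(1/(-4 + 2))*(0 + 1) + 4 = -27*(0 + 1)/2 + 4 = -27/2*1 + 4 = -27/2 + 4 = -19/2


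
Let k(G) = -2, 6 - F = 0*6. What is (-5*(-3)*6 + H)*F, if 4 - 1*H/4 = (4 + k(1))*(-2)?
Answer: 732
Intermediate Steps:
F = 6 (F = 6 - 0*6 = 6 - 1*0 = 6 + 0 = 6)
H = 32 (H = 16 - 4*(4 - 2)*(-2) = 16 - 8*(-2) = 16 - 4*(-4) = 16 + 16 = 32)
(-5*(-3)*6 + H)*F = (-5*(-3)*6 + 32)*6 = (15*6 + 32)*6 = (90 + 32)*6 = 122*6 = 732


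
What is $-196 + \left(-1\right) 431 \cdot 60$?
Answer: $-26056$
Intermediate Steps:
$-196 + \left(-1\right) 431 \cdot 60 = -196 - 25860 = -26056$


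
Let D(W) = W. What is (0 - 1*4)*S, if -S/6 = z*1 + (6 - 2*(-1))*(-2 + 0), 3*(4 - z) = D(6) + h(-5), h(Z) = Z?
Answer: -296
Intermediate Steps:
z = 11/3 (z = 4 - (6 - 5)/3 = 4 - 1/3*1 = 4 - 1/3 = 11/3 ≈ 3.6667)
S = 74 (S = -6*((11/3)*1 + (6 - 2*(-1))*(-2 + 0)) = -6*(11/3 + (6 + 2)*(-2)) = -6*(11/3 + 8*(-2)) = -6*(11/3 - 16) = -6*(-37/3) = 74)
(0 - 1*4)*S = (0 - 1*4)*74 = (0 - 4)*74 = -4*74 = -296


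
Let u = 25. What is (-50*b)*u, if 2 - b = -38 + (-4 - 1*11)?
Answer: -68750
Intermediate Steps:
b = 55 (b = 2 - (-38 + (-4 - 1*11)) = 2 - (-38 + (-4 - 11)) = 2 - (-38 - 15) = 2 - 1*(-53) = 2 + 53 = 55)
(-50*b)*u = -50*55*25 = -2750*25 = -68750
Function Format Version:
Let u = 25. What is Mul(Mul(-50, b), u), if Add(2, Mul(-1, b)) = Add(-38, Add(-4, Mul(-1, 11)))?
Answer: -68750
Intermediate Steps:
b = 55 (b = Add(2, Mul(-1, Add(-38, Add(-4, Mul(-1, 11))))) = Add(2, Mul(-1, Add(-38, Add(-4, -11)))) = Add(2, Mul(-1, Add(-38, -15))) = Add(2, Mul(-1, -53)) = Add(2, 53) = 55)
Mul(Mul(-50, b), u) = Mul(Mul(-50, 55), 25) = Mul(-2750, 25) = -68750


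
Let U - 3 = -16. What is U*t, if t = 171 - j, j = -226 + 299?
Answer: -1274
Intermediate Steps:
U = -13 (U = 3 - 16 = -13)
j = 73
t = 98 (t = 171 - 1*73 = 171 - 73 = 98)
U*t = -13*98 = -1274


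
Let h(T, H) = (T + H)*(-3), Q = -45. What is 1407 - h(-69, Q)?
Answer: 1065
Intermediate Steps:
h(T, H) = -3*H - 3*T (h(T, H) = (H + T)*(-3) = -3*H - 3*T)
1407 - h(-69, Q) = 1407 - (-3*(-45) - 3*(-69)) = 1407 - (135 + 207) = 1407 - 1*342 = 1407 - 342 = 1065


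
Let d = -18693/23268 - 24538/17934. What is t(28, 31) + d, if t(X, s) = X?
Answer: 256616245/9935436 ≈ 25.828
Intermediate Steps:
d = -21575963/9935436 (d = -18693*1/23268 - 24538*1/17934 = -6231/7756 - 12269/8967 = -21575963/9935436 ≈ -2.1716)
t(28, 31) + d = 28 - 21575963/9935436 = 256616245/9935436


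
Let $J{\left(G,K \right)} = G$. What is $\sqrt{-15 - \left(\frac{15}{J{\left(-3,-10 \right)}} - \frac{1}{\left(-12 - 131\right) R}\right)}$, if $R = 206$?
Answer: $\frac{i \sqrt{8677767098}}{29458} \approx 3.1623 i$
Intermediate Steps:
$\sqrt{-15 - \left(\frac{15}{J{\left(-3,-10 \right)}} - \frac{1}{\left(-12 - 131\right) R}\right)} = \sqrt{-15 + \left(- \frac{15}{-3} + \frac{1}{\left(-12 - 131\right) 206}\right)} = \sqrt{-15 + \left(\left(-15\right) \left(- \frac{1}{3}\right) + \frac{1}{-143} \cdot \frac{1}{206}\right)} = \sqrt{-15 + \left(5 - \frac{1}{29458}\right)} = \sqrt{-15 + \frac{147289}{29458}} = \sqrt{- \frac{294581}{29458}} = \frac{i \sqrt{8677767098}}{29458}$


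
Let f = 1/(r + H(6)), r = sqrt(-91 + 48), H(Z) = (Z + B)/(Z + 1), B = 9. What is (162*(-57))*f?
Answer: -484785/1166 + 226233*I*sqrt(43)/1166 ≈ -415.77 + 1272.3*I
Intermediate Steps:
H(Z) = (9 + Z)/(1 + Z) (H(Z) = (Z + 9)/(Z + 1) = (9 + Z)/(1 + Z))
r = I*sqrt(43) (r = sqrt(-43) = I*sqrt(43) ≈ 6.5574*I)
f = 1/(15/7 + I*sqrt(43)) (f = 1/(I*sqrt(43) + (9 + 6)/(1 + 6)) = 1/(I*sqrt(43) + 15/7) = 1/(15/7 + I*sqrt(43)) ≈ 0.045026 - 0.13778*I)
(162*(-57))*f = (162*(-57))*(105/2332 - 49*I*sqrt(43)/2332) = -9234*(105/2332 - 49*I*sqrt(43)/2332) = -484785/1166 + 226233*I*sqrt(43)/1166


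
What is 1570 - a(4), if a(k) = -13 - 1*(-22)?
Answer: 1561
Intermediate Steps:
a(k) = 9 (a(k) = -13 + 22 = 9)
1570 - a(4) = 1570 - 1*9 = 1570 - 9 = 1561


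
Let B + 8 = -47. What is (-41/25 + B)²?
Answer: 2005056/625 ≈ 3208.1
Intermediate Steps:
B = -55 (B = -8 - 47 = -55)
(-41/25 + B)² = (-41/25 - 55)² = (-1416/25)² = 2005056/625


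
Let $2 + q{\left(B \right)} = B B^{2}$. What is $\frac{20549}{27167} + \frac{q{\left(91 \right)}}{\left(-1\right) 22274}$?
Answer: $- \frac{2859214371}{86445394} \approx -33.075$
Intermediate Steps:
$q{\left(B \right)} = -2 + B^{3}$ ($q{\left(B \right)} = -2 + B B^{2} = -2 + B^{3}$)
$\frac{20549}{27167} + \frac{q{\left(91 \right)}}{\left(-1\right) 22274} = \frac{20549}{27167} + \frac{-2 + 91^{3}}{\left(-1\right) 22274} = 20549 \cdot \frac{1}{27167} + \frac{-2 + 753571}{-22274} = \frac{20549}{27167} + 753569 \left(- \frac{1}{22274}\right) = \frac{20549}{27167} - \frac{753569}{22274} = - \frac{2859214371}{86445394}$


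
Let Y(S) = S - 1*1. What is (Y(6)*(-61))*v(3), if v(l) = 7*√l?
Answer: -2135*√3 ≈ -3697.9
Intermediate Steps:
Y(S) = -1 + S (Y(S) = S - 1 = -1 + S)
(Y(6)*(-61))*v(3) = ((-1 + 6)*(-61))*(7*√3) = (5*(-61))*(7*√3) = -2135*√3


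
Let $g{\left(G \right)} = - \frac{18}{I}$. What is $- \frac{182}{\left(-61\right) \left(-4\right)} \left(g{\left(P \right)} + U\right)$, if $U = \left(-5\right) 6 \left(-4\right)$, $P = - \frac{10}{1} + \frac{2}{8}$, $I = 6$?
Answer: $- \frac{10647}{122} \approx -87.271$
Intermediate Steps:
$P = - \frac{39}{4}$ ($P = \left(-10\right) 1 + 2 \cdot \frac{1}{8} = -10 + \frac{1}{4} = - \frac{39}{4} \approx -9.75$)
$g{\left(G \right)} = -3$ ($g{\left(G \right)} = - \frac{18}{6} = \left(-18\right) \frac{1}{6} = -3$)
$U = 120$ ($U = \left(-30\right) \left(-4\right) = 120$)
$- \frac{182}{\left(-61\right) \left(-4\right)} \left(g{\left(P \right)} + U\right) = - \frac{182}{\left(-61\right) \left(-4\right)} \left(-3 + 120\right) = - \frac{182}{244} \cdot 117 = \left(-182\right) \frac{1}{244} \cdot 117 = \left(- \frac{91}{122}\right) 117 = - \frac{10647}{122}$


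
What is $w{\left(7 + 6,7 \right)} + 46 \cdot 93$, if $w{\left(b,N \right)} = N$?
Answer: $4285$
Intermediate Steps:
$w{\left(7 + 6,7 \right)} + 46 \cdot 93 = 7 + 46 \cdot 93 = 7 + 4278 = 4285$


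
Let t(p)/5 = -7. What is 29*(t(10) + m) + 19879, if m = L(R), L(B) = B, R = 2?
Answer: 18922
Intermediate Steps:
t(p) = -35 (t(p) = 5*(-7) = -35)
m = 2
29*(t(10) + m) + 19879 = 29*(-35 + 2) + 19879 = 29*(-33) + 19879 = -957 + 19879 = 18922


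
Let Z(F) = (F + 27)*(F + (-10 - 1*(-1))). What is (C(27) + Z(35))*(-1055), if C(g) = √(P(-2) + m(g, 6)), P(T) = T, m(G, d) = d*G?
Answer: -1700660 - 4220*√10 ≈ -1.7140e+6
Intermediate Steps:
m(G, d) = G*d
Z(F) = (-9 + F)*(27 + F) (Z(F) = (27 + F)*(F + (-10 + 1)) = (27 + F)*(F - 9) = (27 + F)*(-9 + F) = (-9 + F)*(27 + F))
C(g) = √(-2 + 6*g) (C(g) = √(-2 + g*6) = √(-2 + 6*g))
(C(27) + Z(35))*(-1055) = (√(-2 + 6*27) + (-243 + 35² + 18*35))*(-1055) = (√(-2 + 162) + (-243 + 1225 + 630))*(-1055) = (√160 + 1612)*(-1055) = (4*√10 + 1612)*(-1055) = (1612 + 4*√10)*(-1055) = -1700660 - 4220*√10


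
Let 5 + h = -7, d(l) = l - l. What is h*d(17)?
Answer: 0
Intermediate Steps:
d(l) = 0
h = -12 (h = -5 - 7 = -12)
h*d(17) = -12*0 = 0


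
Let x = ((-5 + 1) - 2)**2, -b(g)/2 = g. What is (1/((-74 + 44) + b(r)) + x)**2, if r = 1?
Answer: 1324801/1024 ≈ 1293.8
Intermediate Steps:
b(g) = -2*g
x = 36 (x = (-4 - 2)**2 = (-6)**2 = 36)
(1/((-74 + 44) + b(r)) + x)**2 = (1/((-74 + 44) - 2*1) + 36)**2 = (1/(-30 - 2) + 36)**2 = (1/(-32) + 36)**2 = (-1/32 + 36)**2 = (1151/32)**2 = 1324801/1024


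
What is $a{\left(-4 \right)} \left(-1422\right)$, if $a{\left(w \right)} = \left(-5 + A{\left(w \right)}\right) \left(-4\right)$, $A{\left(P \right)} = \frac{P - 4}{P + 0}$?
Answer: $-17064$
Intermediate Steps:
$A{\left(P \right)} = \frac{-4 + P}{P}$
$a{\left(w \right)} = 20 - \frac{4 \left(-4 + w\right)}{w}$ ($a{\left(w \right)} = \left(-5 + \frac{-4 + w}{w}\right) \left(-4\right) = 20 - \frac{4 \left(-4 + w\right)}{w}$)
$a{\left(-4 \right)} \left(-1422\right) = \left(16 + \frac{16}{-4}\right) \left(-1422\right) = \left(16 + 16 \left(- \frac{1}{4}\right)\right) \left(-1422\right) = \left(16 - 4\right) \left(-1422\right) = 12 \left(-1422\right) = -17064$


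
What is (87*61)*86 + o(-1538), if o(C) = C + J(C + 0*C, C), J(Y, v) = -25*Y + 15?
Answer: 493329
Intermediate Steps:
J(Y, v) = 15 - 25*Y
o(C) = 15 - 24*C (o(C) = C + (15 - 25*(C + 0*C)) = C + (15 - 25*(C + 0)) = C + (15 - 25*C) = 15 - 24*C)
(87*61)*86 + o(-1538) = (87*61)*86 + (15 - 24*(-1538)) = 5307*86 + (15 + 36912) = 456402 + 36927 = 493329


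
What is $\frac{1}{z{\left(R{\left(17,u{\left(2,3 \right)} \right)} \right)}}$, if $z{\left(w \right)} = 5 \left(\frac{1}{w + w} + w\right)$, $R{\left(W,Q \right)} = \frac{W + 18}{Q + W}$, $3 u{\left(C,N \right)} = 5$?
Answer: $\frac{24}{257} \approx 0.093385$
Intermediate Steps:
$u{\left(C,N \right)} = \frac{5}{3}$ ($u{\left(C,N \right)} = \frac{1}{3} \cdot 5 = \frac{5}{3}$)
$R{\left(W,Q \right)} = \frac{18 + W}{Q + W}$
$z{\left(w \right)} = 5 w + \frac{5}{2 w}$ ($z{\left(w \right)} = 5 \left(\frac{1}{2 w} + w\right) = 5 \left(w + \frac{1}{2 w}\right) = 5 w + \frac{5}{2 w}$)
$\frac{1}{z{\left(R{\left(17,u{\left(2,3 \right)} \right)} \right)}} = \frac{1}{5 \frac{18 + 17}{\frac{5}{3} + 17} + \frac{5}{2 \frac{18 + 17}{\frac{5}{3} + 17}}} = \frac{1}{5 \frac{1}{\frac{56}{3}} \cdot 35 + \frac{5}{2 \frac{1}{\frac{56}{3}} \cdot 35}} = \frac{1}{5 \cdot \frac{3}{56} \cdot 35 + \frac{5}{2 \cdot \frac{3}{56} \cdot 35}} = \frac{1}{5 \cdot \frac{15}{8} + \frac{5}{2 \cdot \frac{15}{8}}} = \frac{1}{\frac{75}{8} + \frac{5}{2} \cdot \frac{8}{15}} = \frac{1}{\frac{75}{8} + \frac{4}{3}} = \frac{1}{\frac{257}{24}} = \frac{24}{257}$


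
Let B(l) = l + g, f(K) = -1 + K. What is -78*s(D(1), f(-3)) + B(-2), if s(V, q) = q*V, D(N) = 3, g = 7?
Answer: 941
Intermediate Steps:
s(V, q) = V*q
B(l) = 7 + l (B(l) = l + 7 = 7 + l)
-78*s(D(1), f(-3)) + B(-2) = -234*(-1 - 3) + (7 - 2) = -234*(-4) + 5 = -78*(-12) + 5 = 936 + 5 = 941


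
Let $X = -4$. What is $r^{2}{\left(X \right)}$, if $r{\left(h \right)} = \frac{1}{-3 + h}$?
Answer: $\frac{1}{49} \approx 0.020408$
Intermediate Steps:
$r^{2}{\left(X \right)} = \left(\frac{1}{-3 - 4}\right)^{2} = \left(\frac{1}{-7}\right)^{2} = \left(- \frac{1}{7}\right)^{2} = \frac{1}{49}$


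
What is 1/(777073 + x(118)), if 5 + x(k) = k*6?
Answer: 1/777776 ≈ 1.2857e-6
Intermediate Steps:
x(k) = -5 + 6*k (x(k) = -5 + k*6 = -5 + 6*k)
1/(777073 + x(118)) = 1/(777073 + (-5 + 6*118)) = 1/(777073 + (-5 + 708)) = 1/(777073 + 703) = 1/777776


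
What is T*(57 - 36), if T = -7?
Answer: -147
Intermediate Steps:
T*(57 - 36) = -7*(57 - 36) = -7*21 = -147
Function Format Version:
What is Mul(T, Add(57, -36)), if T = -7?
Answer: -147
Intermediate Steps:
Mul(T, Add(57, -36)) = Mul(-7, Add(57, -36)) = Mul(-7, 21) = -147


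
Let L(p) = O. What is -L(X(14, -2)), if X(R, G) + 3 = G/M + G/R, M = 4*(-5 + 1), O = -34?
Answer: 34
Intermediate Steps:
M = -16 (M = 4*(-4) = -16)
X(R, G) = -3 - G/16 + G/R (X(R, G) = -3 + (G/(-16) + G/R) = -3 + (G*(-1/16) + G/R) = -3 + (-G/16 + G/R) = -3 - G/16 + G/R)
L(p) = -34
-L(X(14, -2)) = -1*(-34) = 34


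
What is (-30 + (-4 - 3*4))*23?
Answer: -1058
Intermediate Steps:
(-30 + (-4 - 3*4))*23 = (-30 + (-4 - 12))*23 = (-30 - 16)*23 = -46*23 = -1058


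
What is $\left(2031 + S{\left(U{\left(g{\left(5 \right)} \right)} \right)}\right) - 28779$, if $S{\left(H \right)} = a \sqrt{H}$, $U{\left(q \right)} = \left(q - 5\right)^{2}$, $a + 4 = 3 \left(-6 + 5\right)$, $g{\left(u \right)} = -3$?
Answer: $-26804$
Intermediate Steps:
$a = -7$ ($a = -4 + 3 \left(-6 + 5\right) = -4 + 3 \left(-1\right) = -4 - 3 = -7$)
$U{\left(q \right)} = \left(-5 + q\right)^{2}$
$S{\left(H \right)} = - 7 \sqrt{H}$
$\left(2031 + S{\left(U{\left(g{\left(5 \right)} \right)} \right)}\right) - 28779 = \left(2031 - 7 \sqrt{\left(-5 - 3\right)^{2}}\right) - 28779 = \left(2031 - 7 \sqrt{\left(-8\right)^{2}}\right) - 28779 = \left(2031 - 7 \sqrt{64}\right) - 28779 = \left(2031 - 56\right) - 28779 = 1975 - 28779 = -26804$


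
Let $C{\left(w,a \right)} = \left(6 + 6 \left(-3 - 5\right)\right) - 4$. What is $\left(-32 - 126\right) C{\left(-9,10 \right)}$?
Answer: $7268$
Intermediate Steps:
$C{\left(w,a \right)} = -46$ ($C{\left(w,a \right)} = \left(6 + 6 \left(-8\right)\right) - 4 = \left(6 - 48\right) - 4 = -42 - 4 = -46$)
$\left(-32 - 126\right) C{\left(-9,10 \right)} = \left(-32 - 126\right) \left(-46\right) = \left(-158\right) \left(-46\right) = 7268$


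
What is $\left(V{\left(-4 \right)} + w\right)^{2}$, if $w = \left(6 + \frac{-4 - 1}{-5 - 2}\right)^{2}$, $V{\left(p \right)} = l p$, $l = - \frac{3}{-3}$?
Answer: $\frac{4052169}{2401} \approx 1687.7$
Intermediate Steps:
$l = 1$ ($l = \left(-3\right) \left(- \frac{1}{3}\right) = 1$)
$V{\left(p \right)} = p$ ($V{\left(p \right)} = 1 p = p$)
$w = \frac{2209}{49}$ ($w = \left(6 - \frac{5}{-7}\right)^{2} = \left(6 - - \frac{5}{7}\right)^{2} = \left(6 + \frac{5}{7}\right)^{2} = \left(\frac{47}{7}\right)^{2} = \frac{2209}{49} \approx 45.082$)
$\left(V{\left(-4 \right)} + w\right)^{2} = \left(-4 + \frac{2209}{49}\right)^{2} = \left(\frac{2013}{49}\right)^{2} = \frac{4052169}{2401}$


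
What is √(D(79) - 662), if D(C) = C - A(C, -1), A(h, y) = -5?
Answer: 17*I*√2 ≈ 24.042*I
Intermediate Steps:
D(C) = 5 + C (D(C) = C - 1*(-5) = C + 5 = 5 + C)
√(D(79) - 662) = √((5 + 79) - 662) = √(84 - 662) = √(-578) = 17*I*√2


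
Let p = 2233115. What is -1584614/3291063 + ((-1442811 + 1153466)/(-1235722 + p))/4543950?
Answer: -478775751804223109/994362635400063870 ≈ -0.48149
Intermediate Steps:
-1584614/3291063 + ((-1442811 + 1153466)/(-1235722 + p))/4543950 = -1584614/3291063 + ((-1442811 + 1153466)/(-1235722 + 2233115))/4543950 = -1584614*1/3291063 - 289345/997393*(1/4543950) = -1584614/3291063 - 289345*1/997393*(1/4543950) = -1584614/3291063 - 289345/997393*1/4543950 = -1584614/3291063 - 57869/906420784470 = -478775751804223109/994362635400063870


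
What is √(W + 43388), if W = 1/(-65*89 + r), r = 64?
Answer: √1420082335587/5721 ≈ 208.30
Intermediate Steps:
W = -1/5721 (W = 1/(-65*89 + 64) = 1/(-5785 + 64) = 1/(-5721) = -1/5721 ≈ -0.00017479)
√(W + 43388) = √(-1/5721 + 43388) = √(248222747/5721) = √1420082335587/5721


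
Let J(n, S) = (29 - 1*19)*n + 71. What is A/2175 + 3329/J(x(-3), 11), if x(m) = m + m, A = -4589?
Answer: 7190096/23925 ≈ 300.53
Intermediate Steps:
x(m) = 2*m
J(n, S) = 71 + 10*n (J(n, S) = (29 - 19)*n + 71 = 10*n + 71 = 71 + 10*n)
A/2175 + 3329/J(x(-3), 11) = -4589/2175 + 3329/(71 + 10*(2*(-3))) = -4589*1/2175 + 3329/(71 + 10*(-6)) = -4589/2175 + 3329/(71 - 60) = -4589/2175 + 3329/11 = 7190096/23925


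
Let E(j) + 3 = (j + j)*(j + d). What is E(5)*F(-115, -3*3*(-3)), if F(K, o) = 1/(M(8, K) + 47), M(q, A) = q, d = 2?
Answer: 67/55 ≈ 1.2182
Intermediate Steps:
E(j) = -3 + 2*j*(2 + j) (E(j) = -3 + (j + j)*(j + 2) = -3 + (2*j)*(2 + j) = -3 + 2*j*(2 + j))
F(K, o) = 1/55 (F(K, o) = 1/(8 + 47) = 1/55)
E(5)*F(-115, -3*3*(-3)) = (-3 + 2*5² + 4*5)*(1/55) = (-3 + 2*25 + 20)*(1/55) = (-3 + 50 + 20)*(1/55) = 67*(1/55) = 67/55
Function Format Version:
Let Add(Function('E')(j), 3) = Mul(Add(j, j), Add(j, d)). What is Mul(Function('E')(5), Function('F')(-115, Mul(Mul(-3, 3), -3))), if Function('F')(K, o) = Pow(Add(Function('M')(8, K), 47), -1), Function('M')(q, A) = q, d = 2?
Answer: Rational(67, 55) ≈ 1.2182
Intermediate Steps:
Function('E')(j) = Add(-3, Mul(2, j, Add(2, j))) (Function('E')(j) = Add(-3, Mul(Add(j, j), Add(j, 2))) = Add(-3, Mul(Mul(2, j), Add(2, j))) = Add(-3, Mul(2, j, Add(2, j))))
Function('F')(K, o) = Rational(1, 55) (Function('F')(K, o) = Pow(Add(8, 47), -1) = Pow(55, -1) = Rational(1, 55))
Mul(Function('E')(5), Function('F')(-115, Mul(Mul(-3, 3), -3))) = Mul(Add(-3, Mul(2, Pow(5, 2)), Mul(4, 5)), Rational(1, 55)) = Mul(Add(-3, Mul(2, 25), 20), Rational(1, 55)) = Mul(Add(-3, 50, 20), Rational(1, 55)) = Mul(67, Rational(1, 55)) = Rational(67, 55)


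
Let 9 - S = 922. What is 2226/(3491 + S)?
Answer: 1113/1289 ≈ 0.86346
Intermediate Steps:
S = -913 (S = 9 - 1*922 = 9 - 922 = -913)
2226/(3491 + S) = 2226/(3491 - 913) = 2226/2578 = 2226*(1/2578) = 1113/1289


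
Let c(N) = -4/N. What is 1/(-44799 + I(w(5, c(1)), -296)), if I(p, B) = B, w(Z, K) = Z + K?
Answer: -1/45095 ≈ -2.2175e-5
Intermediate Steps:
w(Z, K) = K + Z
1/(-44799 + I(w(5, c(1)), -296)) = 1/(-44799 - 296) = 1/(-45095) = -1/45095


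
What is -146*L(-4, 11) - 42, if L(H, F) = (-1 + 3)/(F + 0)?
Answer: -754/11 ≈ -68.545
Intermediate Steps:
L(H, F) = 2/F
-146*L(-4, 11) - 42 = -292/11 - 42 = -754/11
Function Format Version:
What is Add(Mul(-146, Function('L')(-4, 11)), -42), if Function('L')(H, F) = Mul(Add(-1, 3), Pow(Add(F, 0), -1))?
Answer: Rational(-754, 11) ≈ -68.545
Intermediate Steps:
Function('L')(H, F) = Mul(2, Pow(F, -1))
Add(Mul(-146, Function('L')(-4, 11)), -42) = Add(Mul(-146, Mul(2, Pow(11, -1))), -42) = Add(Mul(-146, Mul(2, Rational(1, 11))), -42) = Add(Mul(-146, Rational(2, 11)), -42) = Add(Rational(-292, 11), -42) = Rational(-754, 11)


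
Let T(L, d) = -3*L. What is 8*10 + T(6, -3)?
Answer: 62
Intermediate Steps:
8*10 + T(6, -3) = 8*10 - 3*6 = 80 - 18 = 62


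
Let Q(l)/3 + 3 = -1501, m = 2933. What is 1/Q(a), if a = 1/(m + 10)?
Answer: -1/4512 ≈ -0.00022163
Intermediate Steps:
a = 1/2943 (a = 1/(2933 + 10) = 1/2943 ≈ 0.00033979)
Q(l) = -4512 (Q(l) = -9 + 3*(-1501) = -9 - 4503 = -4512)
1/Q(a) = 1/(-4512) = -1/4512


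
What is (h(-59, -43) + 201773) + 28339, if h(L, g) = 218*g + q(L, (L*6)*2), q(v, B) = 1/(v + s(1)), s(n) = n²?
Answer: 12802803/58 ≈ 2.2074e+5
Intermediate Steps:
q(v, B) = 1/(1 + v) (q(v, B) = 1/(v + 1²) = 1/(v + 1) = 1/(1 + v))
h(L, g) = 1/(1 + L) + 218*g (h(L, g) = 218*g + 1/(1 + L) = 1/(1 + L) + 218*g)
(h(-59, -43) + 201773) + 28339 = ((1 + 218*(-43)*(1 - 59))/(1 - 59) + 201773) + 28339 = ((1 + 218*(-43)*(-58))/(-58) + 201773) + 28339 = (-(1 + 543692)/58 + 201773) + 28339 = (-1/58*543693 + 201773) + 28339 = (-543693/58 + 201773) + 28339 = 11159141/58 + 28339 = 12802803/58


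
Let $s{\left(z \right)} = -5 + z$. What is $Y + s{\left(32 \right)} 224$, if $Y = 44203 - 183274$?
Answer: $-133023$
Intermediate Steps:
$Y = -139071$ ($Y = 44203 - 183274 = -139071$)
$Y + s{\left(32 \right)} 224 = -139071 + \left(-5 + 32\right) 224 = -139071 + 27 \cdot 224 = -139071 + 6048 = -133023$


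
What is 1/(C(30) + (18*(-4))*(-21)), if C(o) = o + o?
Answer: 1/1572 ≈ 0.00063613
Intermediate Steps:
C(o) = 2*o
1/(C(30) + (18*(-4))*(-21)) = 1/(2*30 + (18*(-4))*(-21)) = 1/(60 - 72*(-21)) = 1/(60 + 1512) = 1/1572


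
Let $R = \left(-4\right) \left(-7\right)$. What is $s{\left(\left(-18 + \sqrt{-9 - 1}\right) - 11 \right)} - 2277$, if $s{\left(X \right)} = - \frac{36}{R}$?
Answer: $- \frac{15948}{7} \approx -2278.3$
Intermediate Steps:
$R = 28$
$s{\left(X \right)} = - \frac{9}{7}$ ($s{\left(X \right)} = - \frac{36}{28} = \left(-36\right) \frac{1}{28} = - \frac{9}{7}$)
$s{\left(\left(-18 + \sqrt{-9 - 1}\right) - 11 \right)} - 2277 = - \frac{9}{7} - 2277 = - \frac{15948}{7}$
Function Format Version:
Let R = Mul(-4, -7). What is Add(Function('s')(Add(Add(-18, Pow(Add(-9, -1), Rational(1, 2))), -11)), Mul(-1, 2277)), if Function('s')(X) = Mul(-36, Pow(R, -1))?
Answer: Rational(-15948, 7) ≈ -2278.3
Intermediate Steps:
R = 28
Function('s')(X) = Rational(-9, 7) (Function('s')(X) = Mul(-36, Pow(28, -1)) = Mul(-36, Rational(1, 28)) = Rational(-9, 7))
Add(Function('s')(Add(Add(-18, Pow(Add(-9, -1), Rational(1, 2))), -11)), Mul(-1, 2277)) = Add(Rational(-9, 7), Mul(-1, 2277)) = Add(Rational(-9, 7), -2277) = Rational(-15948, 7)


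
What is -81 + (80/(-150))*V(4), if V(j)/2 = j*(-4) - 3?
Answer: -911/15 ≈ -60.733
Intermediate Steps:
V(j) = -6 - 8*j (V(j) = 2*(j*(-4) - 3) = 2*(-4*j - 3) = 2*(-3 - 4*j) = -6 - 8*j)
-81 + (80/(-150))*V(4) = -81 + (80/(-150))*(-6 - 8*4) = -81 + (80*(-1/150))*(-6 - 32) = -81 - 8/15*(-38) = -81 + 304/15 = -911/15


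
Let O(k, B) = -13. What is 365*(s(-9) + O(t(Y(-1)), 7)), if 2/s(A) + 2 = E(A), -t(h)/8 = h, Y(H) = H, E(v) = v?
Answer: -52925/11 ≈ -4811.4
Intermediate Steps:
t(h) = -8*h
s(A) = 2/(-2 + A)
365*(s(-9) + O(t(Y(-1)), 7)) = 365*(2/(-2 - 9) - 13) = 365*(2/(-11) - 13) = 365*(2*(-1/11) - 13) = 365*(-2/11 - 13) = 365*(-145/11) = -52925/11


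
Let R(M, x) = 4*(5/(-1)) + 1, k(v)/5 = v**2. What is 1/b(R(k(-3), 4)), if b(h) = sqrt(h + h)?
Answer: -I*sqrt(38)/38 ≈ -0.16222*I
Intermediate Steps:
k(v) = 5*v**2
R(M, x) = -19 (R(M, x) = 4*(5*(-1)) + 1 = 4*(-5) + 1 = -20 + 1 = -19)
b(h) = sqrt(2)*sqrt(h) (b(h) = sqrt(2*h) = sqrt(2)*sqrt(h))
1/b(R(k(-3), 4)) = 1/(sqrt(2)*sqrt(-19)) = 1/(sqrt(2)*(I*sqrt(19))) = 1/(I*sqrt(38)) = -I*sqrt(38)/38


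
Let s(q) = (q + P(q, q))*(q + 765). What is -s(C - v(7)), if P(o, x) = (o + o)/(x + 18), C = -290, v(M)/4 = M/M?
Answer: 3161823/23 ≈ 1.3747e+5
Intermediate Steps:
v(M) = 4 (v(M) = 4*(M/M) = 4*1 = 4)
P(o, x) = 2*o/(18 + x) (P(o, x) = (2*o)/(18 + x) = 2*o/(18 + x))
s(q) = (765 + q)*(q + 2*q/(18 + q)) (s(q) = (q + 2*q/(18 + q))*(q + 765) = (q + 2*q/(18 + q))*(765 + q) = (765 + q)*(q + 2*q/(18 + q)))
-s(C - v(7)) = -(-290 - 1*4)*(15300 + (-290 - 1*4)² + 785*(-290 - 1*4))/(18 + (-290 - 1*4)) = -(-290 - 4)*(15300 + (-290 - 4)² + 785*(-290 - 4))/(18 + (-290 - 4)) = -(-294)*(15300 + (-294)² + 785*(-294))/(18 - 294) = -(-294)*(15300 + 86436 - 230790)/(-276) = -(-294)*(-1)*(-129054)/276 = -1*(-3161823/23) = 3161823/23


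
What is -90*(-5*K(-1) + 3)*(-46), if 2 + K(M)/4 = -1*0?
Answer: 178020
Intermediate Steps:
K(M) = -8 (K(M) = -8 + 4*(-1*0) = -8 + 4*0 = -8 + 0 = -8)
-90*(-5*K(-1) + 3)*(-46) = -90*(-5*(-8) + 3)*(-46) = -90*(40 + 3)*(-46) = -90*43*(-46) = -3870*(-46) = 178020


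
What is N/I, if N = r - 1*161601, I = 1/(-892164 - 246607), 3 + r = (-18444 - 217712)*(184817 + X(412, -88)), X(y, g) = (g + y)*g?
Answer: 42034913216308864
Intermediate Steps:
X(y, g) = g*(g + y)
r = -36912363583 (r = -3 + (-18444 - 217712)*(184817 - 88*(-88 + 412)) = -3 - 236156*(184817 - 88*324) = -3 - 236156*(184817 - 28512) = -3 - 236156*156305 = -3 - 36912363580 = -36912363583)
I = -1/1138771 (I = 1/(-1138771) = -1/1138771 ≈ -8.7814e-7)
N = -36912525184 (N = -36912363583 - 1*161601 = -36912363583 - 161601 = -36912525184)
N/I = -36912525184/(-1/1138771) = -36912525184*(-1138771) = 42034913216308864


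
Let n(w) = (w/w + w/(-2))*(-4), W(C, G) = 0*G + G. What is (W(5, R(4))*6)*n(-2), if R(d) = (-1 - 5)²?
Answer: -1728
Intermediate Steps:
R(d) = 36 (R(d) = (-6)² = 36)
W(C, G) = G (W(C, G) = 0 + G = G)
n(w) = -4 + 2*w (n(w) = (1 + w*(-½))*(-4) = (1 - w/2)*(-4) = -4 + 2*w)
(W(5, R(4))*6)*n(-2) = (36*6)*(-4 + 2*(-2)) = 216*(-4 - 4) = 216*(-8) = -1728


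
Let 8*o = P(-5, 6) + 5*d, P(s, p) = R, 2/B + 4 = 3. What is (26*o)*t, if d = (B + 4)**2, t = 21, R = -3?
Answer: 4641/4 ≈ 1160.3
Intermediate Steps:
B = -2 (B = 2/(-4 + 3) = 2/(-1) = 2*(-1) = -2)
P(s, p) = -3
d = 4 (d = (-2 + 4)**2 = 2**2 = 4)
o = 17/8 (o = (-3 + 5*4)/8 = (-3 + 20)/8 = (1/8)*17 = 17/8 ≈ 2.1250)
(26*o)*t = (26*(17/8))*21 = (221/4)*21 = 4641/4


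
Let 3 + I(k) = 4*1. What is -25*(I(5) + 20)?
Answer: -525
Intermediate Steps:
I(k) = 1 (I(k) = -3 + 4*1 = -3 + 4 = 1)
-25*(I(5) + 20) = -25*(1 + 20) = -25*21 = -525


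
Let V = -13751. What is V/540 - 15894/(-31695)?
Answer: -28483679/1141020 ≈ -24.963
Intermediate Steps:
V/540 - 15894/(-31695) = -13751/540 - 15894/(-31695) = -13751*1/540 - 15894*(-1/31695) = -13751/540 + 5298/10565 = -28483679/1141020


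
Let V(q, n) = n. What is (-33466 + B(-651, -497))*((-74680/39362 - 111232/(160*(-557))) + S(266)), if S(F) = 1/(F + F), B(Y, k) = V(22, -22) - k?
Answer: 88953841722999/4165680460 ≈ 21354.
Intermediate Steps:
B(Y, k) = -22 - k
S(F) = 1/(2*F)
(-33466 + B(-651, -497))*((-74680/39362 - 111232/(160*(-557))) + S(266)) = (-33466 + (-22 - 1*(-497)))*((-74680/39362 - 111232/(160*(-557))) + (½)/266) = (-33466 + (-22 + 497))*((-74680*1/39362 - 111232/(-89120)) + (½)*(1/266)) = (-33466 + 475)*((-37340/19681 - 111232*(-1/89120)) + 1/532) = -32991*((-37340/19681 + 3476/2785) + 1/532) = -32991*(-35580744/54811585 + 1/532) = -32991*(-18874144223/29159763220) = 88953841722999/4165680460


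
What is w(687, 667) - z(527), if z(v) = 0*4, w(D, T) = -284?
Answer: -284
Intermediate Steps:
z(v) = 0
w(687, 667) - z(527) = -284 - 1*0 = -284 + 0 = -284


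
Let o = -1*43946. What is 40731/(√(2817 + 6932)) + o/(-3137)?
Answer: 43946/3137 + 40731*√9749/9749 ≈ 426.53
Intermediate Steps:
o = -43946
40731/(√(2817 + 6932)) + o/(-3137) = 40731/(√(2817 + 6932)) - 43946/(-3137) = 40731/(√9749) - 43946*(-1/3137) = 40731*(√9749/9749) + 43946/3137 = 40731*√9749/9749 + 43946/3137 = 43946/3137 + 40731*√9749/9749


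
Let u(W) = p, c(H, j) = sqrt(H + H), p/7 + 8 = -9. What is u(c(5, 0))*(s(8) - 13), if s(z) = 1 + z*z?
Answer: -6188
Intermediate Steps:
p = -119 (p = -56 + 7*(-9) = -56 - 63 = -119)
c(H, j) = sqrt(2)*sqrt(H) (c(H, j) = sqrt(2*H) = sqrt(2)*sqrt(H))
s(z) = 1 + z**2
u(W) = -119
u(c(5, 0))*(s(8) - 13) = -119*((1 + 8**2) - 13) = -119*((1 + 64) - 13) = -119*(65 - 13) = -119*52 = -6188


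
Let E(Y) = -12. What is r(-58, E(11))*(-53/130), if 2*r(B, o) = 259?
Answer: -13727/260 ≈ -52.796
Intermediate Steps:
r(B, o) = 259/2 (r(B, o) = (1/2)*259 = 259/2)
r(-58, E(11))*(-53/130) = 259*(-53/130)/2 = 259*(-53*1/130)/2 = (259/2)*(-53/130) = -13727/260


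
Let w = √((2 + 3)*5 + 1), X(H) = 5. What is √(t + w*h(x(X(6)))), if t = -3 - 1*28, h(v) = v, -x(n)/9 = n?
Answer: √(-31 - 45*√26) ≈ 16.139*I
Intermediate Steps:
x(n) = -9*n
w = √26 (w = √(5*5 + 1) = √(25 + 1) = √26 ≈ 5.0990)
t = -31 (t = -3 - 28 = -31)
√(t + w*h(x(X(6)))) = √(-31 + √26*(-9*5)) = √(-31 + √26*(-45)) = √(-31 - 45*√26)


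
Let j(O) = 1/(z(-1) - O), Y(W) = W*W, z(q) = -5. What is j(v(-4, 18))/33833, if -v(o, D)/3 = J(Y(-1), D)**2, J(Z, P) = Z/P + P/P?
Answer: -108/6056107 ≈ -1.7833e-5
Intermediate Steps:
Y(W) = W**2
J(Z, P) = 1 + Z/P (J(Z, P) = Z/P + 1 = 1 + Z/P)
v(o, D) = -3*(1 + D)**2/D**2 (v(o, D) = -3*(D + (-1)**2)**2/D**2 = -3*(D + 1)**2/D**2 = -3*(1 + D)**2/D**2)
j(O) = 1/(-5 - O)
j(v(-4, 18))/33833 = -1/(5 - 3*(1 + 18)**2/18**2)/33833 = -1/(5 - 3*1/324*19**2)*(1/33833) = -1/(5 - 3*1/324*361)*(1/33833) = -1/(5 - 361/108)*(1/33833) = -1/179/108*(1/33833) = -1*108/179*(1/33833) = -108/179*1/33833 = -108/6056107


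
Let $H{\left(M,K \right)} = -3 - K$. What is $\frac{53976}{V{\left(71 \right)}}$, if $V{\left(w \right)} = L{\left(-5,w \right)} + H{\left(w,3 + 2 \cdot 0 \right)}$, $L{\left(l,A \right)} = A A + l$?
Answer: $\frac{26988}{2515} \approx 10.731$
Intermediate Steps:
$L{\left(l,A \right)} = l + A^{2}$ ($L{\left(l,A \right)} = A^{2} + l = l + A^{2}$)
$V{\left(w \right)} = -11 + w^{2}$ ($V{\left(w \right)} = \left(-5 + w^{2}\right) - \left(6 + 0\right) = \left(-5 + w^{2}\right) - 6 = -11 + w^{2}$)
$\frac{53976}{V{\left(71 \right)}} = \frac{53976}{-11 + 71^{2}} = \frac{53976}{-11 + 5041} = \frac{53976}{5030} = 53976 \cdot \frac{1}{5030} = \frac{26988}{2515}$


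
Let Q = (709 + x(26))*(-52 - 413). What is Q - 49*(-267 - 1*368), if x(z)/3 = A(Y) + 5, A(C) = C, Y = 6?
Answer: -313915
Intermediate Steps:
x(z) = 33 (x(z) = 3*(6 + 5) = 3*11 = 33)
Q = -345030 (Q = (709 + 33)*(-52 - 413) = 742*(-465) = -345030)
Q - 49*(-267 - 1*368) = -345030 - 49*(-267 - 1*368) = -345030 - 49*(-267 - 368) = -345030 - 49*(-635) = -345030 + 31115 = -313915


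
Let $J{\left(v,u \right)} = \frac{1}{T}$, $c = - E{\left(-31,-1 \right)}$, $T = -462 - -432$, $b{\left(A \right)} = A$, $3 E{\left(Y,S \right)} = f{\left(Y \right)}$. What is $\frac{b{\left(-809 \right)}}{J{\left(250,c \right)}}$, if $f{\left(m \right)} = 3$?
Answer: $24270$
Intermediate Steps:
$E{\left(Y,S \right)} = 1$ ($E{\left(Y,S \right)} = \frac{1}{3} \cdot 3 = 1$)
$T = -30$ ($T = -462 + 432 = -30$)
$c = -1$ ($c = \left(-1\right) 1 = -1$)
$J{\left(v,u \right)} = - \frac{1}{30}$ ($J{\left(v,u \right)} = \frac{1}{-30} = - \frac{1}{30}$)
$\frac{b{\left(-809 \right)}}{J{\left(250,c \right)}} = - \frac{809}{- \frac{1}{30}} = \left(-809\right) \left(-30\right) = 24270$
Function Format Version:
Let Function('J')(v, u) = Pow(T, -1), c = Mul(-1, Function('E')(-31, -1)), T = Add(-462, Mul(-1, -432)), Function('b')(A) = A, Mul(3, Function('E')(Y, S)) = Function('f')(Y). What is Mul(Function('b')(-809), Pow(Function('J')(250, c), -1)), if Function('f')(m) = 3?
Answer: 24270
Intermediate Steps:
Function('E')(Y, S) = 1 (Function('E')(Y, S) = Mul(Rational(1, 3), 3) = 1)
T = -30 (T = Add(-462, 432) = -30)
c = -1 (c = Mul(-1, 1) = -1)
Function('J')(v, u) = Rational(-1, 30) (Function('J')(v, u) = Pow(-30, -1) = Rational(-1, 30))
Mul(Function('b')(-809), Pow(Function('J')(250, c), -1)) = Mul(-809, Pow(Rational(-1, 30), -1)) = Mul(-809, -30) = 24270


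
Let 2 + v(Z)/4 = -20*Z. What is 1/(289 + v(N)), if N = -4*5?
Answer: 1/1881 ≈ 0.00053163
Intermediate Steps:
N = -20
v(Z) = -8 - 80*Z (v(Z) = -8 + 4*(-20*Z) = -8 - 80*Z)
1/(289 + v(N)) = 1/(289 + (-8 - 80*(-20))) = 1/(289 + (-8 + 1600)) = 1/(289 + 1592) = 1/1881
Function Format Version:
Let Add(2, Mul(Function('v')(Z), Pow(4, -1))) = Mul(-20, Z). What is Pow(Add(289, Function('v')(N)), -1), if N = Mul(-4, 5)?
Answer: Rational(1, 1881) ≈ 0.00053163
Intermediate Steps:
N = -20
Function('v')(Z) = Add(-8, Mul(-80, Z)) (Function('v')(Z) = Add(-8, Mul(4, Mul(-20, Z))) = Add(-8, Mul(-80, Z)))
Pow(Add(289, Function('v')(N)), -1) = Pow(Add(289, Add(-8, Mul(-80, -20))), -1) = Pow(Add(289, Add(-8, 1600)), -1) = Pow(Add(289, 1592), -1) = Pow(1881, -1) = Rational(1, 1881)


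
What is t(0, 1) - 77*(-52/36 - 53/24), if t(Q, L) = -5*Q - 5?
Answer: 19891/72 ≈ 276.26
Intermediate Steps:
t(Q, L) = -5 - 5*Q
t(0, 1) - 77*(-52/36 - 53/24) = (-5 - 5*0) - 77*(-52/36 - 53/24) = (-5 + 0) - 77*(-52*1/36 - 53*1/24) = -5 - 77*(-13/9 - 53/24) = -5 - 77*(-263/72) = -5 + 20251/72 = 19891/72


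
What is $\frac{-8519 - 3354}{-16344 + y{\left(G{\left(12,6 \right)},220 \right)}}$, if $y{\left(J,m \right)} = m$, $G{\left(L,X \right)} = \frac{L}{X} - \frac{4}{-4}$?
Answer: $\frac{11873}{16124} \approx 0.73636$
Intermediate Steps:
$G{\left(L,X \right)} = 1 + \frac{L}{X}$ ($G{\left(L,X \right)} = \frac{L}{X} - -1 = \frac{L}{X} + 1 = 1 + \frac{L}{X}$)
$\frac{-8519 - 3354}{-16344 + y{\left(G{\left(12,6 \right)},220 \right)}} = \frac{-8519 - 3354}{-16344 + 220} = - \frac{11873}{-16124} = \left(-11873\right) \left(- \frac{1}{16124}\right) = \frac{11873}{16124}$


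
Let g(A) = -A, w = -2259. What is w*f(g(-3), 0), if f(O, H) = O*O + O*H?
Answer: -20331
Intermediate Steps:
f(O, H) = O**2 + H*O
w*f(g(-3), 0) = -2259*(-1*(-3))*(0 - 1*(-3)) = -6777*(0 + 3) = -6777*3 = -2259*9 = -20331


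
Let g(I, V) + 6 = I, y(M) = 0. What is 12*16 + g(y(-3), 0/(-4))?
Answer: 186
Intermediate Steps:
g(I, V) = -6 + I
12*16 + g(y(-3), 0/(-4)) = 12*16 + (-6 + 0) = 192 - 6 = 186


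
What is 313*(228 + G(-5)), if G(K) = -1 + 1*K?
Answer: 69486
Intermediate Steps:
G(K) = -1 + K
313*(228 + G(-5)) = 313*(228 + (-1 - 5)) = 313*(228 - 6) = 313*222 = 69486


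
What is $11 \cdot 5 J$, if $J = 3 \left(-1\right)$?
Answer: $-165$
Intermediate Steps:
$J = -3$
$11 \cdot 5 J = 11 \cdot 5 \left(-3\right) = 55 \left(-3\right) = -165$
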